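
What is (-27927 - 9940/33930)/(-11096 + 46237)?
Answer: -94757305/119233413 ≈ -0.79472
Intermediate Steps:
(-27927 - 9940/33930)/(-11096 + 46237) = (-27927 - 9940*1/33930)/35141 = (-27927 - 994/3393)*(1/35141) = -94757305/3393*1/35141 = -94757305/119233413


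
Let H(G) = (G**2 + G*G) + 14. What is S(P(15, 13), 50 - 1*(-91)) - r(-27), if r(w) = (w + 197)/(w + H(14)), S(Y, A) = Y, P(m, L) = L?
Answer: 4757/379 ≈ 12.551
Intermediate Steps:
H(G) = 14 + 2*G**2 (H(G) = (G**2 + G**2) + 14 = 2*G**2 + 14 = 14 + 2*G**2)
r(w) = (197 + w)/(406 + w) (r(w) = (w + 197)/(w + (14 + 2*14**2)) = (197 + w)/(w + (14 + 2*196)) = (197 + w)/(w + (14 + 392)) = (197 + w)/(w + 406) = (197 + w)/(406 + w))
S(P(15, 13), 50 - 1*(-91)) - r(-27) = 13 - (197 - 27)/(406 - 27) = 13 - 170/379 = 4757/379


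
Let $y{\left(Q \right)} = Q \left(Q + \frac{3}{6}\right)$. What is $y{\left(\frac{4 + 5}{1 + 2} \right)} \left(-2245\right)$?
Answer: $- \frac{47145}{2} \approx -23573.0$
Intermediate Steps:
$y{\left(Q \right)} = Q \left(\frac{1}{2} + Q\right)$ ($y{\left(Q \right)} = Q \left(Q + 3 \cdot \frac{1}{6}\right) = Q \left(Q + \frac{1}{2}\right) = Q \left(\frac{1}{2} + Q\right)$)
$y{\left(\frac{4 + 5}{1 + 2} \right)} \left(-2245\right) = \frac{4 + 5}{1 + 2} \left(\frac{1}{2} + \frac{4 + 5}{1 + 2}\right) \left(-2245\right) = \frac{9}{3} \left(\frac{1}{2} + \frac{9}{3}\right) \left(-2245\right) = 9 \cdot \frac{1}{3} \left(\frac{1}{2} + 9 \cdot \frac{1}{3}\right) \left(-2245\right) = 3 \left(\frac{1}{2} + 3\right) \left(-2245\right) = 3 \cdot \frac{7}{2} \left(-2245\right) = \frac{21}{2} \left(-2245\right) = - \frac{47145}{2}$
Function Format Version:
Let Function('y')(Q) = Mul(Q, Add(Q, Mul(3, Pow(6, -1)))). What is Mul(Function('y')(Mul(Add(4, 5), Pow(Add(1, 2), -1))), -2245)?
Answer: Rational(-47145, 2) ≈ -23573.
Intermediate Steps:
Function('y')(Q) = Mul(Q, Add(Rational(1, 2), Q)) (Function('y')(Q) = Mul(Q, Add(Q, Mul(3, Rational(1, 6)))) = Mul(Q, Add(Q, Rational(1, 2))) = Mul(Q, Add(Rational(1, 2), Q)))
Mul(Function('y')(Mul(Add(4, 5), Pow(Add(1, 2), -1))), -2245) = Mul(Mul(Mul(Add(4, 5), Pow(Add(1, 2), -1)), Add(Rational(1, 2), Mul(Add(4, 5), Pow(Add(1, 2), -1)))), -2245) = Mul(Mul(Mul(9, Pow(3, -1)), Add(Rational(1, 2), Mul(9, Pow(3, -1)))), -2245) = Mul(Mul(Mul(9, Rational(1, 3)), Add(Rational(1, 2), Mul(9, Rational(1, 3)))), -2245) = Mul(Mul(3, Add(Rational(1, 2), 3)), -2245) = Mul(Mul(3, Rational(7, 2)), -2245) = Mul(Rational(21, 2), -2245) = Rational(-47145, 2)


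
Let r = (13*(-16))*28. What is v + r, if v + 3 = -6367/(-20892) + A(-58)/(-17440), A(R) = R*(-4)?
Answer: -16585929808/2846535 ≈ -5826.7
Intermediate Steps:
A(R) = -4*R
r = -5824 (r = -208*28 = -5824)
v = -7709968/2846535 (v = -3 + (-6367/(-20892) - 4*(-58)/(-17440)) = -3 + (-6367*(-1/20892) + 232*(-1/17440)) = -3 + (6367/20892 - 29/2180) = -3 + 829637/2846535 = -7709968/2846535 ≈ -2.7085)
v + r = -7709968/2846535 - 5824 = -16585929808/2846535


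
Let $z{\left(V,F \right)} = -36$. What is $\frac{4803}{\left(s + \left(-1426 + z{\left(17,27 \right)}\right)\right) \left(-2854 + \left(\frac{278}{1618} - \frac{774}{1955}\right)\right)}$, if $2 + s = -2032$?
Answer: $\frac{330278295}{686162435752} \approx 0.00048134$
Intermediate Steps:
$s = -2034$ ($s = -2 - 2032 = -2034$)
$\frac{4803}{\left(s + \left(-1426 + z{\left(17,27 \right)}\right)\right) \left(-2854 + \left(\frac{278}{1618} - \frac{774}{1955}\right)\right)} = \frac{4803}{\left(-2034 - 1462\right) \left(-2854 + \left(\frac{278}{1618} - \frac{774}{1955}\right)\right)} = \frac{4803}{\left(-2034 - 1462\right) \left(-2854 + \left(278 \cdot \frac{1}{1618} - \frac{774}{1955}\right)\right)} = \frac{4803}{\left(-3496\right) \left(-2854 + \left(\frac{139}{809} - \frac{774}{1955}\right)\right)} = \frac{4803}{\left(-3496\right) \left(-2854 - \frac{354421}{1581595}\right)} = \frac{4803}{\left(-3496\right) \left(- \frac{4514226551}{1581595}\right)} = \frac{4803}{\frac{686162435752}{68765}} = 4803 \cdot \frac{68765}{686162435752} = \frac{330278295}{686162435752}$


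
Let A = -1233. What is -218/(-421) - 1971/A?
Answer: 122065/57677 ≈ 2.1164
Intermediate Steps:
-218/(-421) - 1971/A = -218/(-421) - 1971/(-1233) = -218*(-1/421) - 1971*(-1/1233) = 218/421 + 219/137 = 122065/57677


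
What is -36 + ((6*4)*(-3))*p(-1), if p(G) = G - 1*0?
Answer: 36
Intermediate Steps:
p(G) = G (p(G) = G + 0 = G)
-36 + ((6*4)*(-3))*p(-1) = -36 + ((6*4)*(-3))*(-1) = -36 + (24*(-3))*(-1) = -36 - 72*(-1) = -36 + 72 = 36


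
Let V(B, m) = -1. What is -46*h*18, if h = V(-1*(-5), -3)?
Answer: 828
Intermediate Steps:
h = -1
-46*h*18 = -46*(-1)*18 = 46*18 = 828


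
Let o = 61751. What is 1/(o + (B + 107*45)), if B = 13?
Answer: 1/66579 ≈ 1.5020e-5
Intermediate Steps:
1/(o + (B + 107*45)) = 1/(61751 + (13 + 107*45)) = 1/(61751 + (13 + 4815)) = 1/(61751 + 4828) = 1/66579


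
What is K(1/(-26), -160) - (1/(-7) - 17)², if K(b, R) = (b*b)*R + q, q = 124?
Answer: -1408716/8281 ≈ -170.11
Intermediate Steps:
K(b, R) = 124 + R*b² (K(b, R) = (b*b)*R + 124 = b²*R + 124 = R*b² + 124 = 124 + R*b²)
K(1/(-26), -160) - (1/(-7) - 17)² = (124 - 160*(1/(-26))²) - (1/(-7) - 17)² = (124 - 160*(-1/26)²) - (-⅐ - 17)² = (124 - 160*1/676) - (-120/7)² = (124 - 40/169) - 1*14400/49 = 20916/169 - 14400/49 = -1408716/8281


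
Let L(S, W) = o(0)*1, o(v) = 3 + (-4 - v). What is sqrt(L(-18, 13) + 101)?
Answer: 10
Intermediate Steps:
o(v) = -1 - v
L(S, W) = -1 (L(S, W) = (-1 - 1*0)*1 = (-1 + 0)*1 = -1*1 = -1)
sqrt(L(-18, 13) + 101) = sqrt(-1 + 101) = sqrt(100) = 10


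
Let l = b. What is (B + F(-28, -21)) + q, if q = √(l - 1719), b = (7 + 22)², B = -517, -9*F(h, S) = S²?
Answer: -566 + I*√878 ≈ -566.0 + 29.631*I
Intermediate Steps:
F(h, S) = -S²/9
b = 841 (b = 29² = 841)
l = 841
q = I*√878 (q = √(841 - 1719) = √(-878) = I*√878 ≈ 29.631*I)
(B + F(-28, -21)) + q = (-517 - ⅑*(-21)²) + I*√878 = (-517 - ⅑*441) + I*√878 = (-517 - 49) + I*√878 = -566 + I*√878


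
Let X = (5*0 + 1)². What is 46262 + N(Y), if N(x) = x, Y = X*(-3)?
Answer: 46259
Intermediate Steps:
X = 1 (X = (0 + 1)² = 1² = 1)
Y = -3 (Y = 1*(-3) = -3)
46262 + N(Y) = 46262 - 3 = 46259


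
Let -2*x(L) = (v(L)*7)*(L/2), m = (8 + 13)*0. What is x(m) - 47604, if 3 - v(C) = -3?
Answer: -47604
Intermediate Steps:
m = 0 (m = 21*0 = 0)
v(C) = 6 (v(C) = 3 - 1*(-3) = 3 + 3 = 6)
x(L) = -21*L/2 (x(L) = -6*7*L/2/2 = -21*L*(1/2) = -21*L/2)
x(m) - 47604 = -21/2*0 - 47604 = 0 - 47604 = -47604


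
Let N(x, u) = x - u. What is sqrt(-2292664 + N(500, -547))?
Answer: I*sqrt(2291617) ≈ 1513.8*I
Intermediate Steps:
sqrt(-2292664 + N(500, -547)) = sqrt(-2292664 + (500 - 1*(-547))) = sqrt(-2292664 + (500 + 547)) = sqrt(-2292664 + 1047) = sqrt(-2291617) = I*sqrt(2291617)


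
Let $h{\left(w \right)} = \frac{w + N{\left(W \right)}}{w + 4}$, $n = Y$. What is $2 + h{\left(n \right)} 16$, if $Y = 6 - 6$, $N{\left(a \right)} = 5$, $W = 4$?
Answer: $22$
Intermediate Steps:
$Y = 0$ ($Y = 6 - 6 = 0$)
$n = 0$
$h{\left(w \right)} = \frac{5 + w}{4 + w}$ ($h{\left(w \right)} = \frac{w + 5}{w + 4} = \frac{5 + w}{4 + w}$)
$2 + h{\left(n \right)} 16 = 2 + \frac{5 + 0}{4 + 0} \cdot 16 = 2 + \frac{1}{4} \cdot 5 \cdot 16 = 2 + \frac{5}{4} \cdot 16 = 2 + 20 = 22$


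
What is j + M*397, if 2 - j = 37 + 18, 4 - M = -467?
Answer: 186934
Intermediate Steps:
M = 471 (M = 4 - 1*(-467) = 4 + 467 = 471)
j = -53 (j = 2 - (37 + 18) = 2 - 1*55 = 2 - 55 = -53)
j + M*397 = -53 + 471*397 = -53 + 186987 = 186934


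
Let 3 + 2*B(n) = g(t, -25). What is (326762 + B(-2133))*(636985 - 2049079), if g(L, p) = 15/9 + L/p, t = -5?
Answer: -2307089297207/5 ≈ -4.6142e+11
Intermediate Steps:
g(L, p) = 5/3 + L/p (g(L, p) = 15*(1/9) + L/p = 5/3 + L/p)
B(n) = -17/30 (B(n) = -3/2 + (5/3 - 5/(-25))/2 = -3/2 + (5/3 - 5*(-1/25))/2 = -3/2 + (5/3 + 1/5)/2 = -3/2 + (1/2)*(28/15) = -3/2 + 14/15 = -17/30)
(326762 + B(-2133))*(636985 - 2049079) = (326762 - 17/30)*(636985 - 2049079) = (9802843/30)*(-1412094) = -2307089297207/5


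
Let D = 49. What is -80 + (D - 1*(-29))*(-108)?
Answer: -8504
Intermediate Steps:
-80 + (D - 1*(-29))*(-108) = -80 + (49 - 1*(-29))*(-108) = -80 + (49 + 29)*(-108) = -80 + 78*(-108) = -80 - 8424 = -8504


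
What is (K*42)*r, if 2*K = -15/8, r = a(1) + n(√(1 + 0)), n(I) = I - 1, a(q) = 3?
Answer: -945/8 ≈ -118.13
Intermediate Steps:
n(I) = -1 + I
r = 3 (r = 3 + (-1 + √(1 + 0)) = 3 + (-1 + √1) = 3 + (-1 + 1) = 3 + 0 = 3)
K = -15/16 (K = (-15/8)/2 = (-15*⅛)/2 = (½)*(-15/8) = -15/16 ≈ -0.93750)
(K*42)*r = -15/16*42*3 = -315/8*3 = -945/8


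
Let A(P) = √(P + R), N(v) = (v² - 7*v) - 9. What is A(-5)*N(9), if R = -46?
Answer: 9*I*√51 ≈ 64.273*I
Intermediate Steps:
N(v) = -9 + v² - 7*v
A(P) = √(-46 + P) (A(P) = √(P - 46) = √(-46 + P))
A(-5)*N(9) = √(-46 - 5)*(-9 + 9² - 7*9) = √(-51)*(-9 + 81 - 63) = (I*√51)*9 = 9*I*√51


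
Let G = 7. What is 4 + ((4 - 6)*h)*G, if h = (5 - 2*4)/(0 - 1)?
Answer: -38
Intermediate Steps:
h = 3 (h = (5 - 8)/(-1) = -3*(-1) = 3)
4 + ((4 - 6)*h)*G = 4 + ((4 - 6)*3)*7 = 4 - 2*3*7 = 4 - 6*7 = 4 - 42 = -38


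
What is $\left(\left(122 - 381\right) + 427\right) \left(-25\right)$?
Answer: $-4200$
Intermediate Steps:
$\left(\left(122 - 381\right) + 427\right) \left(-25\right) = \left(-259 + 427\right) \left(-25\right) = 168 \left(-25\right) = -4200$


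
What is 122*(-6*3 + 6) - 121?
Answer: -1585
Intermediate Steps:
122*(-6*3 + 6) - 121 = 122*(-18 + 6) - 121 = 122*(-12) - 121 = -1464 - 121 = -1585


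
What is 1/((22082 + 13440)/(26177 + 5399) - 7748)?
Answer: -15788/122307663 ≈ -0.00012908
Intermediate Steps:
1/((22082 + 13440)/(26177 + 5399) - 7748) = 1/(35522/31576 - 7748) = 1/(35522*(1/31576) - 7748) = 1/(17761/15788 - 7748) = 1/(-122307663/15788) = -15788/122307663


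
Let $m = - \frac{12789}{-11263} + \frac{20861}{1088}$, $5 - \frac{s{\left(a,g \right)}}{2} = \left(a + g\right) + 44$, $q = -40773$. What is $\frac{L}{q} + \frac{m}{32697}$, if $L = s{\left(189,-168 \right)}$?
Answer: $\frac{2772766786835}{777936698126784} \approx 0.0035643$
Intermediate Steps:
$s{\left(a,g \right)} = -78 - 2 a - 2 g$ ($s{\left(a,g \right)} = 10 - 2 \left(\left(a + g\right) + 44\right) = 10 - 2 \left(44 + a + g\right) = 10 - \left(88 + 2 a + 2 g\right) = -78 - 2 a - 2 g$)
$L = -120$ ($L = -78 - 378 - -336 = -78 - 378 + 336 = -120$)
$m = \frac{35553125}{1750592}$ ($m = \left(-12789\right) \left(- \frac{1}{11263}\right) + 20861 \cdot \frac{1}{1088} = \frac{1827}{1609} + \frac{20861}{1088} = \frac{35553125}{1750592} \approx 20.309$)
$\frac{L}{q} + \frac{m}{32697} = - \frac{120}{-40773} + \frac{35553125}{1750592 \cdot 32697} = \left(-120\right) \left(- \frac{1}{40773}\right) + \frac{35553125}{1750592} \cdot \frac{1}{32697} = \frac{40}{13591} + \frac{35553125}{57239106624} = \frac{2772766786835}{777936698126784}$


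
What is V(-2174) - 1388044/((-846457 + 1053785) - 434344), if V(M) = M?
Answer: -123036185/56754 ≈ -2167.9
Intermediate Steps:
V(-2174) - 1388044/((-846457 + 1053785) - 434344) = -2174 - 1388044/((-846457 + 1053785) - 434344) = -2174 - 1388044/(207328 - 434344) = -2174 - 1388044/(-227016) = -2174 - 1388044*(-1)/227016 = -2174 - 1*(-347011/56754) = -2174 + 347011/56754 = -123036185/56754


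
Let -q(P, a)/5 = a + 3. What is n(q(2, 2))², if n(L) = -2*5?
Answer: 100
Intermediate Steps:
q(P, a) = -15 - 5*a (q(P, a) = -5*(a + 3) = -5*(3 + a) = -15 - 5*a)
n(L) = -10
n(q(2, 2))² = (-10)² = 100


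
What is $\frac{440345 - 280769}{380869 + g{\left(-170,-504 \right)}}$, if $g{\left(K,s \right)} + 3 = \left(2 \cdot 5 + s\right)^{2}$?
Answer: $\frac{79788}{312451} \approx 0.25536$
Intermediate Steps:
$g{\left(K,s \right)} = -3 + \left(10 + s\right)^{2}$ ($g{\left(K,s \right)} = -3 + \left(2 \cdot 5 + s\right)^{2} = -3 + \left(10 + s\right)^{2}$)
$\frac{440345 - 280769}{380869 + g{\left(-170,-504 \right)}} = \frac{440345 - 280769}{380869 - \left(3 - \left(10 - 504\right)^{2}\right)} = \frac{159576}{380869 - \left(3 - \left(-494\right)^{2}\right)} = \frac{159576}{380869 + \left(-3 + 244036\right)} = \frac{159576}{380869 + 244033} = \frac{159576}{624902} = 159576 \cdot \frac{1}{624902} = \frac{79788}{312451}$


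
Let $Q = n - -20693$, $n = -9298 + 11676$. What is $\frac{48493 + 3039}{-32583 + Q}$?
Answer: $- \frac{12883}{2378} \approx -5.4176$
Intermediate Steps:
$n = 2378$
$Q = 23071$ ($Q = 2378 - -20693 = 2378 + 20693 = 23071$)
$\frac{48493 + 3039}{-32583 + Q} = \frac{48493 + 3039}{-32583 + 23071} = \frac{51532}{-9512} = 51532 \left(- \frac{1}{9512}\right) = - \frac{12883}{2378}$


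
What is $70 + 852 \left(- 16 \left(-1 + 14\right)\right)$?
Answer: $-177146$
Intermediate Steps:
$70 + 852 \left(- 16 \left(-1 + 14\right)\right) = 70 + 852 \left(\left(-16\right) 13\right) = 70 + 852 \left(-208\right) = 70 - 177216 = -177146$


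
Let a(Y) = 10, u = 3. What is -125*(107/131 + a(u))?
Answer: -177125/131 ≈ -1352.1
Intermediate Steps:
-125*(107/131 + a(u)) = -125*(107/131 + 10) = -125*1417/131 = -177125/131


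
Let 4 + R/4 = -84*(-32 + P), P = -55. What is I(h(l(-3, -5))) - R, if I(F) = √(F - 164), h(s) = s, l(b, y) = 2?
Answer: -29216 + 9*I*√2 ≈ -29216.0 + 12.728*I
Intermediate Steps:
I(F) = √(-164 + F)
R = 29216 (R = -16 + 4*(-84*(-32 - 55)) = -16 + 4*(-84*(-87)) = -16 + 4*7308 = -16 + 29232 = 29216)
I(h(l(-3, -5))) - R = √(-164 + 2) - 1*29216 = √(-162) - 29216 = 9*I*√2 - 29216 = -29216 + 9*I*√2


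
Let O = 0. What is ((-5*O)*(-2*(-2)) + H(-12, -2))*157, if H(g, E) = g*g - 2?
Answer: 22294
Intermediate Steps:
H(g, E) = -2 + g**2 (H(g, E) = g**2 - 2 = -2 + g**2)
((-5*O)*(-2*(-2)) + H(-12, -2))*157 = ((-5*0)*(-2*(-2)) + (-2 + (-12)**2))*157 = (0*4 + (-2 + 144))*157 = (0 + 142)*157 = 142*157 = 22294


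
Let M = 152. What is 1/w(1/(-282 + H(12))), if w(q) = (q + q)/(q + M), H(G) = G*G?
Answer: -20975/2 ≈ -10488.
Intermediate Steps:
H(G) = G²
w(q) = 2*q/(152 + q) (w(q) = (q + q)/(q + 152) = (2*q)/(152 + q) = 2*q/(152 + q))
1/w(1/(-282 + H(12))) = 1/(2/((-282 + 12²)*(152 + 1/(-282 + 12²)))) = 1/(2/((-282 + 144)*(152 + 1/(-282 + 144)))) = 1/(2/(-138*(152 + 1/(-138)))) = 1/(2*(-1/138)/(152 - 1/138)) = 1/(2*(-1/138)/(20975/138)) = 1/(2*(-1/138)*(138/20975)) = 1/(-2/20975) = -20975/2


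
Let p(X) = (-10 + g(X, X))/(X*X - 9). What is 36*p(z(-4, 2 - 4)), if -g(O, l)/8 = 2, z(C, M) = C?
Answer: -936/7 ≈ -133.71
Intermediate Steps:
g(O, l) = -16 (g(O, l) = -8*2 = -16)
p(X) = -26/(-9 + X²) (p(X) = (-10 - 16)/(X*X - 9) = -26/(X² - 9) = -26/(-9 + X²))
36*p(z(-4, 2 - 4)) = 36*(-26/(-9 + (-4)²)) = 36*(-26/(-9 + 16)) = 36*(-26/7) = -936/7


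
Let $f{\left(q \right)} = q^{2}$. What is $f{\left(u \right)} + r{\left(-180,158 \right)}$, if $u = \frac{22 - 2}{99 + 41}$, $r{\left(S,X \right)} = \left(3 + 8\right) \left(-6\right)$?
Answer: $- \frac{3233}{49} \approx -65.98$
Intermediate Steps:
$r{\left(S,X \right)} = -66$ ($r{\left(S,X \right)} = 11 \left(-6\right) = -66$)
$u = \frac{1}{7}$ ($u = \frac{20}{140} = 20 \cdot \frac{1}{140} = \frac{1}{7} \approx 0.14286$)
$f{\left(u \right)} + r{\left(-180,158 \right)} = \left(\frac{1}{7}\right)^{2} - 66 = \frac{1}{49} - 66 = - \frac{3233}{49}$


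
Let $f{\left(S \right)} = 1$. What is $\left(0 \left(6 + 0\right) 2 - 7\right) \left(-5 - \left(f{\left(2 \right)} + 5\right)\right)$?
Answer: $77$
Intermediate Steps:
$\left(0 \left(6 + 0\right) 2 - 7\right) \left(-5 - \left(f{\left(2 \right)} + 5\right)\right) = \left(0 \left(6 + 0\right) 2 - 7\right) \left(-5 - \left(1 + 5\right)\right) = \left(0 \cdot 6 \cdot 2 - 7\right) \left(-5 - 6\right) = \left(0 \cdot 2 - 7\right) \left(-5 - 6\right) = \left(0 - 7\right) \left(-11\right) = \left(-7\right) \left(-11\right) = 77$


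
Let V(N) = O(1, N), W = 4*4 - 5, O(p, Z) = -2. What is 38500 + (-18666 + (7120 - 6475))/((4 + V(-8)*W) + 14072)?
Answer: 541060979/14054 ≈ 38499.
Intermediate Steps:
W = 11 (W = 16 - 5 = 11)
V(N) = -2
38500 + (-18666 + (7120 - 6475))/((4 + V(-8)*W) + 14072) = 38500 + (-18666 + (7120 - 6475))/((4 - 2*11) + 14072) = 38500 + (-18666 + 645)/((4 - 22) + 14072) = 38500 - 18021/(-18 + 14072) = 38500 - 18021/14054 = 541060979/14054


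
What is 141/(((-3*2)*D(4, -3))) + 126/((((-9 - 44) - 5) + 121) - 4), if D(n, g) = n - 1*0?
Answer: -1765/472 ≈ -3.7394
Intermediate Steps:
D(n, g) = n (D(n, g) = n + 0 = n)
141/(((-3*2)*D(4, -3))) + 126/((((-9 - 44) - 5) + 121) - 4) = 141/((-3*2*4)) + 126/((((-9 - 44) - 5) + 121) - 4) = 141/((-6*4)) + 126/(((-53 - 5) + 121) - 4) = 141/(-24) + 126/((-58 + 121) - 4) = 141*(-1/24) + 126/(63 - 4) = -47/8 + 126/59 = -1765/472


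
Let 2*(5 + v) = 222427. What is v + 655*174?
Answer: 450357/2 ≈ 2.2518e+5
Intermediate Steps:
v = 222417/2 (v = -5 + (½)*222427 = -5 + 222427/2 = 222417/2 ≈ 1.1121e+5)
v + 655*174 = 222417/2 + 655*174 = 222417/2 + 113970 = 450357/2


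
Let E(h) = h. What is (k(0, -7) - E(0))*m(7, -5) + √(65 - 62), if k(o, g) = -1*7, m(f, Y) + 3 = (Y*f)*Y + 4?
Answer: -1232 + √3 ≈ -1230.3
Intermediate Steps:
m(f, Y) = 1 + f*Y² (m(f, Y) = -3 + ((Y*f)*Y + 4) = -3 + (f*Y² + 4) = -3 + (4 + f*Y²) = 1 + f*Y²)
k(o, g) = -7
(k(0, -7) - E(0))*m(7, -5) + √(65 - 62) = (-7 - 1*0)*(1 + 7*(-5)²) + √(65 - 62) = (-7 + 0)*(1 + 7*25) + √3 = -7*(1 + 175) + √3 = -7*176 + √3 = -1232 + √3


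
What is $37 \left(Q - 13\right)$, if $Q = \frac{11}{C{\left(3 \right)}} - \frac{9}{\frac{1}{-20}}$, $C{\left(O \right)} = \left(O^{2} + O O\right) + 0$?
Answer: $\frac{111629}{18} \approx 6201.6$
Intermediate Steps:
$C{\left(O \right)} = 2 O^{2}$ ($C{\left(O \right)} = \left(O^{2} + O^{2}\right) + 0 = 2 O^{2} + 0 = 2 O^{2}$)
$Q = \frac{3251}{18}$ ($Q = \frac{11}{2 \cdot 3^{2}} - \frac{9}{\frac{1}{-20}} = \frac{11}{2 \cdot 9} - \frac{9}{- \frac{1}{20}} = \frac{11}{18} - -180 = 11 \cdot \frac{1}{18} + 180 = \frac{11}{18} + 180 = \frac{3251}{18} \approx 180.61$)
$37 \left(Q - 13\right) = 37 \left(\frac{3251}{18} - 13\right) = 37 \cdot \frac{3017}{18} = \frac{111629}{18}$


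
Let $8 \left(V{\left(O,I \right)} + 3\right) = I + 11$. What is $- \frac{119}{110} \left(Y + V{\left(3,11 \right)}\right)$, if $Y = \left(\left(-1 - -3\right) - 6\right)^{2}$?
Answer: $- \frac{7497}{440} \approx -17.039$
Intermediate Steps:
$V{\left(O,I \right)} = - \frac{13}{8} + \frac{I}{8}$ ($V{\left(O,I \right)} = -3 + \frac{I + 11}{8} = -3 + \frac{11 + I}{8} = -3 + \left(\frac{11}{8} + \frac{I}{8}\right) = - \frac{13}{8} + \frac{I}{8}$)
$Y = 16$ ($Y = \left(\left(-1 + 3\right) - 6\right)^{2} = \left(2 - 6\right)^{2} = \left(-4\right)^{2} = 16$)
$- \frac{119}{110} \left(Y + V{\left(3,11 \right)}\right) = - \frac{119}{110} \left(16 + \left(- \frac{13}{8} + \frac{1}{8} \cdot 11\right)\right) = \left(-119\right) \frac{1}{110} \left(16 + \left(- \frac{13}{8} + \frac{11}{8}\right)\right) = - \frac{119 \left(16 - \frac{1}{4}\right)}{110} = \left(- \frac{119}{110}\right) \frac{63}{4} = - \frac{7497}{440}$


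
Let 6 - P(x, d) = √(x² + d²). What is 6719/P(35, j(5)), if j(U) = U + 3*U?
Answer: -40314/1589 - 33595*√65/1589 ≈ -195.82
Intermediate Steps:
j(U) = 4*U
P(x, d) = 6 - √(d² + x²) (P(x, d) = 6 - √(x² + d²) = 6 - √(d² + x²))
6719/P(35, j(5)) = 6719/(6 - √((4*5)² + 35²)) = 6719/(6 - √(20² + 1225)) = 6719/(6 - √(400 + 1225)) = 6719/(6 - √1625) = 6719/(6 - 5*√65)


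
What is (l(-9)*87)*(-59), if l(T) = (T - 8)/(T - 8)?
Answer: -5133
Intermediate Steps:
l(T) = 1 (l(T) = (-8 + T)/(-8 + T) = 1)
(l(-9)*87)*(-59) = (1*87)*(-59) = 87*(-59) = -5133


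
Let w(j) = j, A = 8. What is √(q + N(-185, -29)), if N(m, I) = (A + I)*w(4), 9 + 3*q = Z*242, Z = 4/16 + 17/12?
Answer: √427/3 ≈ 6.8880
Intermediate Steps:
Z = 5/3 (Z = 4*(1/16) + 17*(1/12) = ¼ + 17/12 = 5/3 ≈ 1.6667)
q = 1183/9 (q = -3 + ((5/3)*242)/3 = -3 + (⅓)*(1210/3) = -3 + 1210/9 = 1183/9 ≈ 131.44)
N(m, I) = 32 + 4*I (N(m, I) = (8 + I)*4 = 32 + 4*I)
√(q + N(-185, -29)) = √(1183/9 + (32 + 4*(-29))) = √(1183/9 + (32 - 116)) = √(1183/9 - 84) = √(427/9) = √427/3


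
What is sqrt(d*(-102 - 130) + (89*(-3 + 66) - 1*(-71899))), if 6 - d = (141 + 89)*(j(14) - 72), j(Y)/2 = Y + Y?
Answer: I*sqrt(777646) ≈ 881.84*I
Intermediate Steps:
j(Y) = 4*Y (j(Y) = 2*(Y + Y) = 2*(2*Y) = 4*Y)
d = 3686 (d = 6 - (141 + 89)*(4*14 - 72) = 6 - 230*(56 - 72) = 6 - 230*(-16) = 6 - 1*(-3680) = 6 + 3680 = 3686)
sqrt(d*(-102 - 130) + (89*(-3 + 66) - 1*(-71899))) = sqrt(3686*(-102 - 130) + (89*(-3 + 66) - 1*(-71899))) = sqrt(3686*(-232) + (89*63 + 71899)) = sqrt(-855152 + (5607 + 71899)) = sqrt(-855152 + 77506) = sqrt(-777646) = I*sqrt(777646)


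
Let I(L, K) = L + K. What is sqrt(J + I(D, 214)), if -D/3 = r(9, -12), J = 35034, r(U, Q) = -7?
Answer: sqrt(35269) ≈ 187.80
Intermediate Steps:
D = 21 (D = -3*(-7) = 21)
I(L, K) = K + L
sqrt(J + I(D, 214)) = sqrt(35034 + (214 + 21)) = sqrt(35034 + 235) = sqrt(35269)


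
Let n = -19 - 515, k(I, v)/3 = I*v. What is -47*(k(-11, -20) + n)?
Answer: -5922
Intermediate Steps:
k(I, v) = 3*I*v (k(I, v) = 3*(I*v) = 3*I*v)
n = -534
-47*(k(-11, -20) + n) = -47*(3*(-11)*(-20) - 534) = -47*(660 - 534) = -47*126 = -5922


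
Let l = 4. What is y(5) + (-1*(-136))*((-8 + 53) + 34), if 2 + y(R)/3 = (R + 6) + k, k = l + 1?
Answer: 10786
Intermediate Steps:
k = 5 (k = 4 + 1 = 5)
y(R) = 27 + 3*R (y(R) = -6 + 3*((R + 6) + 5) = -6 + 3*((6 + R) + 5) = -6 + 3*(11 + R) = -6 + (33 + 3*R) = 27 + 3*R)
y(5) + (-1*(-136))*((-8 + 53) + 34) = (27 + 3*5) + (-1*(-136))*((-8 + 53) + 34) = (27 + 15) + 136*(45 + 34) = 42 + 136*79 = 42 + 10744 = 10786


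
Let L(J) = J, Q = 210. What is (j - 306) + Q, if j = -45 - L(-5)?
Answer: -136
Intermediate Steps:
j = -40 (j = -45 - 1*(-5) = -45 + 5 = -40)
(j - 306) + Q = (-40 - 306) + 210 = -346 + 210 = -136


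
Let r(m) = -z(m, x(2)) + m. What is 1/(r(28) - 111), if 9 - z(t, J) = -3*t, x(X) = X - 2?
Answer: -1/176 ≈ -0.0056818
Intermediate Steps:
x(X) = -2 + X
z(t, J) = 9 + 3*t (z(t, J) = 9 - (-3)*t = 9 + 3*t)
r(m) = -9 - 2*m (r(m) = -(9 + 3*m) + m = (-9 - 3*m) + m = -9 - 2*m)
1/(r(28) - 111) = 1/((-9 - 2*28) - 111) = 1/((-9 - 56) - 111) = 1/(-65 - 111) = 1/(-176) = -1/176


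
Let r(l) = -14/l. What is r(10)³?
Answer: -343/125 ≈ -2.7440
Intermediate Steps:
r(10)³ = (-14/10)³ = (-14*⅒)³ = (-7/5)³ = -343/125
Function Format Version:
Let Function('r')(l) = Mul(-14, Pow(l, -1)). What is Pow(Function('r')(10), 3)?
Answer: Rational(-343, 125) ≈ -2.7440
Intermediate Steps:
Pow(Function('r')(10), 3) = Pow(Mul(-14, Pow(10, -1)), 3) = Pow(Mul(-14, Rational(1, 10)), 3) = Pow(Rational(-7, 5), 3) = Rational(-343, 125)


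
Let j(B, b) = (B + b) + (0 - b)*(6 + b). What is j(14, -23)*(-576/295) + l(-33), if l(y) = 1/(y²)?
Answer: 50181179/64251 ≈ 781.02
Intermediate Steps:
j(B, b) = B + b - b*(6 + b) (j(B, b) = (B + b) + (-b)*(6 + b) = (B + b) - b*(6 + b) = B + b - b*(6 + b))
l(y) = y⁻²
j(14, -23)*(-576/295) + l(-33) = (14 - 1*(-23)² - 5*(-23))*(-576/295) + (-33)⁻² = (14 - 1*529 + 115)*(-576*1/295) + 1/1089 = (14 - 529 + 115)*(-576/295) + 1/1089 = -400*(-576/295) + 1/1089 = 46080/59 + 1/1089 = 50181179/64251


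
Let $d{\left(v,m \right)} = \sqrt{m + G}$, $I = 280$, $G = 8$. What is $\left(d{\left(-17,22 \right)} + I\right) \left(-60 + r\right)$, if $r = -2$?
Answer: $-17360 - 62 \sqrt{30} \approx -17700.0$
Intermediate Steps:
$d{\left(v,m \right)} = \sqrt{8 + m}$ ($d{\left(v,m \right)} = \sqrt{m + 8} = \sqrt{8 + m}$)
$\left(d{\left(-17,22 \right)} + I\right) \left(-60 + r\right) = \left(\sqrt{8 + 22} + 280\right) \left(-60 - 2\right) = \left(\sqrt{30} + 280\right) \left(-62\right) = \left(280 + \sqrt{30}\right) \left(-62\right) = -17360 - 62 \sqrt{30}$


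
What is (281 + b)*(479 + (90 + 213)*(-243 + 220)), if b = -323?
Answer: 272580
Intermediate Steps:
(281 + b)*(479 + (90 + 213)*(-243 + 220)) = (281 - 323)*(479 + (90 + 213)*(-243 + 220)) = -42*(479 + 303*(-23)) = -42*(479 - 6969) = -42*(-6490) = 272580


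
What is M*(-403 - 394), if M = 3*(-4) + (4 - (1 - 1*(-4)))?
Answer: 10361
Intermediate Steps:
M = -13 (M = -12 + (4 - (1 + 4)) = -12 + (4 - 1*5) = -12 + (4 - 5) = -12 - 1 = -13)
M*(-403 - 394) = -13*(-403 - 394) = -13*(-797) = 10361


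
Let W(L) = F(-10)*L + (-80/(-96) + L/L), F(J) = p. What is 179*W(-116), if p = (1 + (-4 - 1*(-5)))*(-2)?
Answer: 500305/6 ≈ 83384.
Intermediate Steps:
p = -4 (p = (1 + (-4 + 5))*(-2) = (1 + 1)*(-2) = 2*(-2) = -4)
F(J) = -4
W(L) = 11/6 - 4*L (W(L) = -4*L + (-80/(-96) + L/L) = -4*L + (-80*(-1/96) + 1) = -4*L + (5/6 + 1) = -4*L + 11/6 = 11/6 - 4*L)
179*W(-116) = 179*(11/6 - 4*(-116)) = 179*(11/6 + 464) = 179*(2795/6) = 500305/6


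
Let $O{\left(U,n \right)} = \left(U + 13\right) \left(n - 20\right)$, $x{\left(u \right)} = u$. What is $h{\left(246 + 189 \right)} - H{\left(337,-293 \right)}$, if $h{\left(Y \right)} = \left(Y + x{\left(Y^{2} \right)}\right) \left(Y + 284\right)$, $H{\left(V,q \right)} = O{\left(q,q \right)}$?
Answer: $136277900$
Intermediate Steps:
$O{\left(U,n \right)} = \left(-20 + n\right) \left(13 + U\right)$ ($O{\left(U,n \right)} = \left(13 + U\right) \left(-20 + n\right) = \left(-20 + n\right) \left(13 + U\right)$)
$H{\left(V,q \right)} = -260 + q^{2} - 7 q$ ($H{\left(V,q \right)} = -260 - 20 q + 13 q + q q = -260 - 20 q + 13 q + q^{2} = -260 + q^{2} - 7 q$)
$h{\left(Y \right)} = \left(284 + Y\right) \left(Y + Y^{2}\right)$ ($h{\left(Y \right)} = \left(Y + Y^{2}\right) \left(Y + 284\right) = \left(Y + Y^{2}\right) \left(284 + Y\right) = \left(284 + Y\right) \left(Y + Y^{2}\right)$)
$h{\left(246 + 189 \right)} - H{\left(337,-293 \right)} = \left(246 + 189\right) \left(284 + \left(246 + 189\right)^{2} + 285 \left(246 + 189\right)\right) - \left(-260 + \left(-293\right)^{2} - -2051\right) = 435 \left(284 + 435^{2} + 285 \cdot 435\right) - \left(-260 + 85849 + 2051\right) = 435 \left(284 + 189225 + 123975\right) - 87640 = 435 \cdot 313484 - 87640 = 136365540 - 87640 = 136277900$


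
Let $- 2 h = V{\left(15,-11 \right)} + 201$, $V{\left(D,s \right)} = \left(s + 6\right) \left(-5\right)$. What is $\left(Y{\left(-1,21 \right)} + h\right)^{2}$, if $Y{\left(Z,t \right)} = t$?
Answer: $8464$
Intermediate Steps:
$V{\left(D,s \right)} = -30 - 5 s$ ($V{\left(D,s \right)} = \left(6 + s\right) \left(-5\right) = -30 - 5 s$)
$h = -113$ ($h = - \frac{\left(-30 - -55\right) + 201}{2} = - \frac{\left(-30 + 55\right) + 201}{2} = - \frac{25 + 201}{2} = \left(- \frac{1}{2}\right) 226 = -113$)
$\left(Y{\left(-1,21 \right)} + h\right)^{2} = \left(21 - 113\right)^{2} = \left(-92\right)^{2} = 8464$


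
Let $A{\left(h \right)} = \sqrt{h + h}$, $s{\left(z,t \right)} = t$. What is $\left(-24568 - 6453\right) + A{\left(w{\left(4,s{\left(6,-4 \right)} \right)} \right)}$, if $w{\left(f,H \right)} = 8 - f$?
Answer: $-31021 + 2 \sqrt{2} \approx -31018.0$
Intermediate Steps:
$A{\left(h \right)} = \sqrt{2} \sqrt{h}$ ($A{\left(h \right)} = \sqrt{2 h} = \sqrt{2} \sqrt{h}$)
$\left(-24568 - 6453\right) + A{\left(w{\left(4,s{\left(6,-4 \right)} \right)} \right)} = \left(-24568 - 6453\right) + \sqrt{2} \sqrt{8 - 4} = -31021 + \sqrt{2} \sqrt{8 - 4} = -31021 + \sqrt{2} \sqrt{4} = -31021 + \sqrt{2} \cdot 2 = -31021 + 2 \sqrt{2}$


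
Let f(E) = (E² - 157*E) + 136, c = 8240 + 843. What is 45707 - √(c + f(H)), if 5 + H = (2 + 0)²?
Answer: 45707 - √9377 ≈ 45610.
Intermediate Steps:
H = -1 (H = -5 + (2 + 0)² = -5 + 2² = -5 + 4 = -1)
c = 9083
f(E) = 136 + E² - 157*E
45707 - √(c + f(H)) = 45707 - √(9083 + (136 + (-1)² - 157*(-1))) = 45707 - √(9083 + (136 + 1 + 157)) = 45707 - √(9083 + 294) = 45707 - √9377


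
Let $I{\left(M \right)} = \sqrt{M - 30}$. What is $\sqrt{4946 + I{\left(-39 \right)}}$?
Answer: $\sqrt{4946 + i \sqrt{69}} \approx 70.328 + 0.0591 i$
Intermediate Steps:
$I{\left(M \right)} = \sqrt{-30 + M}$
$\sqrt{4946 + I{\left(-39 \right)}} = \sqrt{4946 + \sqrt{-30 - 39}} = \sqrt{4946 + \sqrt{-69}} = \sqrt{4946 + i \sqrt{69}}$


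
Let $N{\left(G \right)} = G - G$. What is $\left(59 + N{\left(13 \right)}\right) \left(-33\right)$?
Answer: $-1947$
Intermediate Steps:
$N{\left(G \right)} = 0$
$\left(59 + N{\left(13 \right)}\right) \left(-33\right) = \left(59 + 0\right) \left(-33\right) = 59 \left(-33\right) = -1947$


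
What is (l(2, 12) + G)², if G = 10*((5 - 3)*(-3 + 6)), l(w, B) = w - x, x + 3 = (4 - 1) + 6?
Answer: 3136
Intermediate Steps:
x = 6 (x = -3 + ((4 - 1) + 6) = -3 + (3 + 6) = -3 + 9 = 6)
l(w, B) = -6 + w (l(w, B) = w - 1*6 = w - 6 = -6 + w)
G = 60 (G = 10*(2*3) = 10*6 = 60)
(l(2, 12) + G)² = ((-6 + 2) + 60)² = (-4 + 60)² = 56² = 3136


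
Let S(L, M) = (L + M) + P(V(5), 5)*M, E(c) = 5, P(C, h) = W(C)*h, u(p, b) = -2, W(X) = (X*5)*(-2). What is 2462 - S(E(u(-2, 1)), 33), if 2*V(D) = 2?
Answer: 4074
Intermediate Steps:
W(X) = -10*X (W(X) = (5*X)*(-2) = -10*X)
V(D) = 1 (V(D) = (1/2)*2 = 1)
P(C, h) = -10*C*h (P(C, h) = (-10*C)*h = -10*C*h)
S(L, M) = L - 49*M (S(L, M) = (L + M) + (-10*1*5)*M = (L + M) - 50*M = L - 49*M)
2462 - S(E(u(-2, 1)), 33) = 2462 - (5 - 49*33) = 2462 - (5 - 1617) = 2462 - 1*(-1612) = 2462 + 1612 = 4074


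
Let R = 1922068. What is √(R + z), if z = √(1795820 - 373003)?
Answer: √(1922068 + √1422817) ≈ 1386.8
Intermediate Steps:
z = √1422817 ≈ 1192.8
√(R + z) = √(1922068 + √1422817)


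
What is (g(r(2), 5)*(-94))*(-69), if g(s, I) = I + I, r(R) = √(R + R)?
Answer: 64860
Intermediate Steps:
r(R) = √2*√R (r(R) = √(2*R) = √2*√R)
g(s, I) = 2*I
(g(r(2), 5)*(-94))*(-69) = ((2*5)*(-94))*(-69) = (10*(-94))*(-69) = -940*(-69) = 64860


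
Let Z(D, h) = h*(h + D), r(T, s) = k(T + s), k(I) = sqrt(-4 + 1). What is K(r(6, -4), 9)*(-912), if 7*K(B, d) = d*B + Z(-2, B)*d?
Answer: 24624/7 + 8208*I*sqrt(3)/7 ≈ 3517.7 + 2031.0*I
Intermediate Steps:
k(I) = I*sqrt(3) (k(I) = sqrt(-3) = I*sqrt(3))
r(T, s) = I*sqrt(3)
Z(D, h) = h*(D + h)
K(B, d) = B*d/7 + B*d*(-2 + B)/7 (K(B, d) = (d*B + (B*(-2 + B))*d)/7 = (B*d + B*d*(-2 + B))/7 = B*d/7 + B*d*(-2 + B)/7)
K(r(6, -4), 9)*(-912) = ((1/7)*(I*sqrt(3))*9*(-1 + I*sqrt(3)))*(-912) = (9*I*sqrt(3)*(-1 + I*sqrt(3))/7)*(-912) = -8208*I*sqrt(3)*(-1 + I*sqrt(3))/7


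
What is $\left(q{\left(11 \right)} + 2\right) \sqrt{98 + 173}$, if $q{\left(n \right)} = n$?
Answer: $13 \sqrt{271} \approx 214.01$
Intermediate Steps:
$\left(q{\left(11 \right)} + 2\right) \sqrt{98 + 173} = \left(11 + 2\right) \sqrt{98 + 173} = 13 \sqrt{271}$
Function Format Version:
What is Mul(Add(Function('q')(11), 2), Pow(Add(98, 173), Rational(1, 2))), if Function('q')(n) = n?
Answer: Mul(13, Pow(271, Rational(1, 2))) ≈ 214.01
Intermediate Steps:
Mul(Add(Function('q')(11), 2), Pow(Add(98, 173), Rational(1, 2))) = Mul(Add(11, 2), Pow(Add(98, 173), Rational(1, 2))) = Mul(13, Pow(271, Rational(1, 2)))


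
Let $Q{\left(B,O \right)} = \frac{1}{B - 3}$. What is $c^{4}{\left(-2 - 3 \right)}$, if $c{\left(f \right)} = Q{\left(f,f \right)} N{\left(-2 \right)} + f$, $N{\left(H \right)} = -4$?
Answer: $\frac{6561}{16} \approx 410.06$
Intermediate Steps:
$Q{\left(B,O \right)} = \frac{1}{-3 + B}$
$c{\left(f \right)} = f - \frac{4}{-3 + f}$ ($c{\left(f \right)} = \frac{1}{-3 + f} \left(-4\right) + f = - \frac{4}{-3 + f} + f = f - \frac{4}{-3 + f}$)
$c^{4}{\left(-2 - 3 \right)} = \left(\frac{-4 + \left(-2 - 3\right) \left(-3 - 5\right)}{-3 - 5}\right)^{4} = \left(\frac{-4 - 5 \left(-3 - 5\right)}{-3 - 5}\right)^{4} = \left(\frac{-4 - -40}{-8}\right)^{4} = \left(- \frac{-4 + 40}{8}\right)^{4} = \left(\left(- \frac{1}{8}\right) 36\right)^{4} = \left(- \frac{9}{2}\right)^{4} = \frac{6561}{16}$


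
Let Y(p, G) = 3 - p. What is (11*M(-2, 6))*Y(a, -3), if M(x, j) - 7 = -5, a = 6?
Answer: -66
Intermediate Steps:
M(x, j) = 2 (M(x, j) = 7 - 5 = 2)
(11*M(-2, 6))*Y(a, -3) = (11*2)*(3 - 1*6) = 22*(3 - 6) = 22*(-3) = -66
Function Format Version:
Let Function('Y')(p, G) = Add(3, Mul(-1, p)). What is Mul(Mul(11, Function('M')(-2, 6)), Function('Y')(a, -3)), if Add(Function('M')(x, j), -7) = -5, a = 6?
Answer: -66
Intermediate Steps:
Function('M')(x, j) = 2 (Function('M')(x, j) = Add(7, -5) = 2)
Mul(Mul(11, Function('M')(-2, 6)), Function('Y')(a, -3)) = Mul(Mul(11, 2), Add(3, Mul(-1, 6))) = Mul(22, Add(3, -6)) = Mul(22, -3) = -66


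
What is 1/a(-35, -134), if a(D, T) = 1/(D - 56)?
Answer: -91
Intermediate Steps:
a(D, T) = 1/(-56 + D)
1/a(-35, -134) = 1/(1/(-56 - 35)) = 1/(1/(-91)) = 1/(-1/91) = -91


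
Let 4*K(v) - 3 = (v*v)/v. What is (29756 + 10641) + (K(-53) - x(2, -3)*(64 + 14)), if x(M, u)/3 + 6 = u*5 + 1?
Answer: 90129/2 ≈ 45065.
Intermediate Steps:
x(M, u) = -15 + 15*u (x(M, u) = -18 + 3*(u*5 + 1) = -18 + 3*(5*u + 1) = -18 + 3*(1 + 5*u) = -18 + (3 + 15*u) = -15 + 15*u)
K(v) = ¾ + v/4 (K(v) = ¾ + ((v*v)/v)/4 = ¾ + (v²/v)/4 = ¾ + v/4)
(29756 + 10641) + (K(-53) - x(2, -3)*(64 + 14)) = (29756 + 10641) + ((¾ + (¼)*(-53)) - (-15 + 15*(-3))*(64 + 14)) = 40397 + ((¾ - 53/4) - (-15 - 45)*78) = 40397 + (-25/2 - (-60)*78) = 40397 + (-25/2 - 1*(-4680)) = 40397 + (-25/2 + 4680) = 40397 + 9335/2 = 90129/2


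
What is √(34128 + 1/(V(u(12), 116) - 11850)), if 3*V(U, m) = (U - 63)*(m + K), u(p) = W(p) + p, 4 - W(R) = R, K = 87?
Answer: √77088863056731/47527 ≈ 184.74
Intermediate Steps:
W(R) = 4 - R
u(p) = 4 (u(p) = (4 - p) + p = 4)
V(U, m) = (-63 + U)*(87 + m)/3 (V(U, m) = ((U - 63)*(m + 87))/3 = ((-63 + U)*(87 + m))/3 = (-63 + U)*(87 + m)/3)
√(34128 + 1/(V(u(12), 116) - 11850)) = √(34128 + 1/((-1827 - 21*116 + 29*4 + (⅓)*4*116) - 11850)) = √(34128 + 1/((-1827 - 2436 + 116 + 464/3) - 11850)) = √(34128 + 1/(-11977/3 - 11850)) = √(34128 + 1/(-47527/3)) = √(34128 - 3/47527) = √(1622001453/47527) = √77088863056731/47527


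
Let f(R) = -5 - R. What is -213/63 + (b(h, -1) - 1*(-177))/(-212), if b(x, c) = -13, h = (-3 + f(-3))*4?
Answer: -4624/1113 ≈ -4.1545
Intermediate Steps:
h = -20 (h = (-3 + (-5 - 1*(-3)))*4 = (-3 + (-5 + 3))*4 = (-3 - 2)*4 = -5*4 = -20)
-213/63 + (b(h, -1) - 1*(-177))/(-212) = -213/63 + (-13 - 1*(-177))/(-212) = -213*1/63 + (-13 + 177)*(-1/212) = -71/21 + 164*(-1/212) = -71/21 - 41/53 = -4624/1113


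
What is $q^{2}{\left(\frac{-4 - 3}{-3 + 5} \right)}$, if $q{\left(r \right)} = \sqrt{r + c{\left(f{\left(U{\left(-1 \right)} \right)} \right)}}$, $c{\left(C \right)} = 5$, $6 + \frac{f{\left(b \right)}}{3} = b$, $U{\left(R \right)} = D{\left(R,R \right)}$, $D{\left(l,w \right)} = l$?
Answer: $\frac{3}{2} \approx 1.5$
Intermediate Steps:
$U{\left(R \right)} = R$
$f{\left(b \right)} = -18 + 3 b$
$q{\left(r \right)} = \sqrt{5 + r}$ ($q{\left(r \right)} = \sqrt{r + 5} = \sqrt{5 + r}$)
$q^{2}{\left(\frac{-4 - 3}{-3 + 5} \right)} = \left(\sqrt{5 + \frac{-4 - 3}{-3 + 5}}\right)^{2} = \left(\sqrt{5 - \frac{7}{2}}\right)^{2} = \left(\sqrt{\frac{3}{2}}\right)^{2} = \left(\frac{\sqrt{6}}{2}\right)^{2} = \frac{3}{2}$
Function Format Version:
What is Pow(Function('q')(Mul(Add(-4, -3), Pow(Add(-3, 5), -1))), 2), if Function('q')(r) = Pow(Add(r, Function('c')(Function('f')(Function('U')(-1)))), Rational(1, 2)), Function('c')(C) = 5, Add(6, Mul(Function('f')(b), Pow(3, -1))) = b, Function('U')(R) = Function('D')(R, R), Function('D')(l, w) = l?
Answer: Rational(3, 2) ≈ 1.5000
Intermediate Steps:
Function('U')(R) = R
Function('f')(b) = Add(-18, Mul(3, b))
Function('q')(r) = Pow(Add(5, r), Rational(1, 2)) (Function('q')(r) = Pow(Add(r, 5), Rational(1, 2)) = Pow(Add(5, r), Rational(1, 2)))
Pow(Function('q')(Mul(Add(-4, -3), Pow(Add(-3, 5), -1))), 2) = Pow(Pow(Add(5, Mul(Add(-4, -3), Pow(Add(-3, 5), -1))), Rational(1, 2)), 2) = Pow(Pow(Add(5, Mul(-7, Pow(2, -1))), Rational(1, 2)), 2) = Pow(Pow(Add(5, Mul(-7, Rational(1, 2))), Rational(1, 2)), 2) = Pow(Pow(Add(5, Rational(-7, 2)), Rational(1, 2)), 2) = Pow(Pow(Rational(3, 2), Rational(1, 2)), 2) = Pow(Mul(Rational(1, 2), Pow(6, Rational(1, 2))), 2) = Rational(3, 2)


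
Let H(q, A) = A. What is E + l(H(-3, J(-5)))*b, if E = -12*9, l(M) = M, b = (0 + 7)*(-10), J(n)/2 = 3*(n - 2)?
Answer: 2832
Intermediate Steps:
J(n) = -12 + 6*n (J(n) = 2*(3*(n - 2)) = 2*(3*(-2 + n)) = 2*(-6 + 3*n) = -12 + 6*n)
b = -70 (b = 7*(-10) = -70)
E = -108
E + l(H(-3, J(-5)))*b = -108 + (-12 + 6*(-5))*(-70) = -108 + (-12 - 30)*(-70) = -108 - 42*(-70) = -108 + 2940 = 2832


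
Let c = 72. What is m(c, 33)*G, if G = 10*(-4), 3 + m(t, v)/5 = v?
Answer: -6000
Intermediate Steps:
m(t, v) = -15 + 5*v
G = -40
m(c, 33)*G = (-15 + 5*33)*(-40) = (-15 + 165)*(-40) = 150*(-40) = -6000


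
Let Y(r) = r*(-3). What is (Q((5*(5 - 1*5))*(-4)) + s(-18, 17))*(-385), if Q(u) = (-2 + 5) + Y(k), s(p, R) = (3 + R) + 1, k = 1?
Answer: -8085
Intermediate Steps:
s(p, R) = 4 + R
Y(r) = -3*r
Q(u) = 0 (Q(u) = (-2 + 5) - 3*1 = 3 - 3 = 0)
(Q((5*(5 - 1*5))*(-4)) + s(-18, 17))*(-385) = (0 + (4 + 17))*(-385) = (0 + 21)*(-385) = 21*(-385) = -8085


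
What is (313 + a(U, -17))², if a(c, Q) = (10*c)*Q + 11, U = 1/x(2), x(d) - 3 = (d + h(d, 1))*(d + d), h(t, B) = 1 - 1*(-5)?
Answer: 4990756/49 ≈ 1.0185e+5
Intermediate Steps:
h(t, B) = 6 (h(t, B) = 1 + 5 = 6)
x(d) = 3 + 2*d*(6 + d) (x(d) = 3 + (d + 6)*(d + d) = 3 + (6 + d)*(2*d) = 3 + 2*d*(6 + d))
U = 1/35 (U = 1/(3 + 2*2² + 12*2) = 1/(3 + 2*4 + 24) = 1/(3 + 8 + 24) = 1/35 ≈ 0.028571)
a(c, Q) = 11 + 10*Q*c (a(c, Q) = 10*Q*c + 11 = 11 + 10*Q*c)
(313 + a(U, -17))² = (313 + (11 + 10*(-17)*(1/35)))² = (313 + (11 - 34/7))² = (313 + 43/7)² = (2234/7)² = 4990756/49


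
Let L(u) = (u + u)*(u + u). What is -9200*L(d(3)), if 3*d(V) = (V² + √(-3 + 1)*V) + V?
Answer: -515200 - 294400*I*√2 ≈ -5.152e+5 - 4.1634e+5*I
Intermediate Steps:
d(V) = V/3 + V²/3 + I*V*√2/3 (d(V) = ((V² + √(-3 + 1)*V) + V)/3 = ((V² + √(-2)*V) + V)/3 = ((V² + (I*√2)*V) + V)/3 = ((V² + I*V*√2) + V)/3 = (V + V² + I*V*√2)/3 = V/3 + V²/3 + I*V*√2/3)
L(u) = 4*u² (L(u) = (2*u)*(2*u) = 4*u²)
-9200*L(d(3)) = -36800*((⅓)*3*(1 + 3 + I*√2))² = -36800*((⅓)*3*(4 + I*√2))² = -36800*(4 + I*√2)²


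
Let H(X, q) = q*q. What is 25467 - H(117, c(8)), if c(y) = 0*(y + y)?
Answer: 25467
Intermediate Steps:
c(y) = 0 (c(y) = 0*(2*y) = 0)
H(X, q) = q²
25467 - H(117, c(8)) = 25467 - 1*0² = 25467 - 1*0 = 25467 + 0 = 25467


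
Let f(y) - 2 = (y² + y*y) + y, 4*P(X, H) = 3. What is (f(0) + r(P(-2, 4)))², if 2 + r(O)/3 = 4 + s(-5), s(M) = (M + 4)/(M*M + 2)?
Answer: 5041/81 ≈ 62.235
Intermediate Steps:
s(M) = (4 + M)/(2 + M²) (s(M) = (4 + M)/(M² + 2) = (4 + M)/(2 + M²))
P(X, H) = ¾ (P(X, H) = (¼)*3 = ¾)
f(y) = 2 + y + 2*y² (f(y) = 2 + ((y² + y*y) + y) = 2 + ((y² + y²) + y) = 2 + (2*y² + y) = 2 + (y + 2*y²) = 2 + y + 2*y²)
r(O) = 53/9 (r(O) = -6 + 3*(4 + (4 - 5)/(2 + (-5)²)) = -6 + 3*(4 - 1/(2 + 25)) = -6 + 3*(4 - 1/27) = -6 + 3*(107/27) = -6 + 107/9 = 53/9)
(f(0) + r(P(-2, 4)))² = ((2 + 0 + 2*0²) + 53/9)² = ((2 + 0 + 2*0) + 53/9)² = ((2 + 0 + 0) + 53/9)² = (2 + 53/9)² = (71/9)² = 5041/81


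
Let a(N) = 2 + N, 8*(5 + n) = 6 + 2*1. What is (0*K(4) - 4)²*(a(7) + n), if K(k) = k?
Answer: 80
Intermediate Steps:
n = -4 (n = -5 + (6 + 2*1)/8 = -5 + (6 + 2)/8 = -5 + (⅛)*8 = -5 + 1 = -4)
(0*K(4) - 4)²*(a(7) + n) = (0*4 - 4)²*((2 + 7) - 4) = (0 - 4)²*(9 - 4) = (-4)²*5 = 16*5 = 80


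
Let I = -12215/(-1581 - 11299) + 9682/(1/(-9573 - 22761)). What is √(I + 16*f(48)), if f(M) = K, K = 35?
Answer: I*√2649716369765/92 ≈ 17693.0*I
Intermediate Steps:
f(M) = 35
I = -115205265635/368 (I = -12215/(-12880) + 9682/(1/(-32334)) = -12215*(-1/12880) + 9682/(-1/32334) = 349/368 + 9682*(-32334) = 349/368 - 313057788 = -115205265635/368 ≈ -3.1306e+8)
√(I + 16*f(48)) = √(-115205265635/368 + 16*35) = √(-115205265635/368 + 560) = √(-115205059555/368) = I*√2649716369765/92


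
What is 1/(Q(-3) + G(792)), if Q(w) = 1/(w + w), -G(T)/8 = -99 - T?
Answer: 6/42767 ≈ 0.00014030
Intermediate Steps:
G(T) = 792 + 8*T (G(T) = -8*(-99 - T) = 792 + 8*T)
Q(w) = 1/(2*w)
1/(Q(-3) + G(792)) = 1/((1/2)/(-3) + (792 + 8*792)) = 1/((1/2)*(-1/3) + (792 + 6336)) = 1/(-1/6 + 7128) = 1/(42767/6) = 6/42767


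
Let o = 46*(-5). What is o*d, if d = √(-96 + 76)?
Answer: -460*I*√5 ≈ -1028.6*I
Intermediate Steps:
o = -230
d = 2*I*√5 (d = √(-20) = 2*I*√5 ≈ 4.4721*I)
o*d = -460*I*√5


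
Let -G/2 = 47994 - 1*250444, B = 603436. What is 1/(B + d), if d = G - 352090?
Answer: 1/656246 ≈ 1.5238e-6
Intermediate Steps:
G = 404900 (G = -2*(47994 - 1*250444) = -2*(47994 - 250444) = -2*(-202450) = 404900)
d = 52810 (d = 404900 - 352090 = 52810)
1/(B + d) = 1/(603436 + 52810) = 1/656246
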